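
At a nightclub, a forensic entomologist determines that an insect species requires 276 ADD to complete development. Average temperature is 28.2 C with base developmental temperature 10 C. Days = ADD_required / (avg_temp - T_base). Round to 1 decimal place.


Insect development time:
Effective temperature = avg_temp - T_base = 28.2 - 10 = 18.2 C
Days = ADD / effective_temp = 276 / 18.2 = 15.2 days

15.2


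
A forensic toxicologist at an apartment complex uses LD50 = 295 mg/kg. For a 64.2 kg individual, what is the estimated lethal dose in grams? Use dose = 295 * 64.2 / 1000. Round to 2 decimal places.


Lethal dose calculation:
Lethal dose = LD50 * body_weight / 1000
= 295 * 64.2 / 1000
= 18939 / 1000
= 18.94 g

18.94


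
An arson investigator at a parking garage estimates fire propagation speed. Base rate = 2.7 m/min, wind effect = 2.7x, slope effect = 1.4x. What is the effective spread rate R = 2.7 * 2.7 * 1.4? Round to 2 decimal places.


Fire spread rate calculation:
R = R0 * wind_factor * slope_factor
= 2.7 * 2.7 * 1.4
= 7.29 * 1.4
= 10.21 m/min

10.21


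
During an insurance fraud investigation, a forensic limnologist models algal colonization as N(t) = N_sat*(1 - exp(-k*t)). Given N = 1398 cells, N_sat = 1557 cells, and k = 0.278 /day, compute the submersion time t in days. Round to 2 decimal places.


PMSI from diatom colonization curve:
N / N_sat = 1398 / 1557 = 0.897881
1 - N/N_sat = 0.102119
ln(1 - N/N_sat) = -2.281616
t = -ln(1 - N/N_sat) / k = -(-2.281616) / 0.278 = 8.21 days

8.21


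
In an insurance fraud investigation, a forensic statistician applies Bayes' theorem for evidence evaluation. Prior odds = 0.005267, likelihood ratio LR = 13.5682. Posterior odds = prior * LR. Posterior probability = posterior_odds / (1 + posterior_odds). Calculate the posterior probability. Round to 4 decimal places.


Bayesian evidence evaluation:
Posterior odds = prior_odds * LR = 0.005267 * 13.5682 = 0.07146371
Posterior probability = posterior_odds / (1 + posterior_odds)
= 0.07146371 / (1 + 0.07146371)
= 0.07146371 / 1.07146371
= 0.0667

0.0667


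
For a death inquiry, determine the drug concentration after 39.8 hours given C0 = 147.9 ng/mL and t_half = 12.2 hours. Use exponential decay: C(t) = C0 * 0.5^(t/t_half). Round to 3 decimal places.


Drug concentration decay:
Number of half-lives = t / t_half = 39.8 / 12.2 = 3.262295
Decay factor = 0.5^3.262295 = 0.10422007
C(t) = 147.9 * 0.10422007 = 15.414 ng/mL

15.414


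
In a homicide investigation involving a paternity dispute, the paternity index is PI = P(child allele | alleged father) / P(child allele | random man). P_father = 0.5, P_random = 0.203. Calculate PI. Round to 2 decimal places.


Paternity Index calculation:
PI = P(allele|father) / P(allele|random)
PI = 0.5 / 0.203
PI = 2.46

2.46


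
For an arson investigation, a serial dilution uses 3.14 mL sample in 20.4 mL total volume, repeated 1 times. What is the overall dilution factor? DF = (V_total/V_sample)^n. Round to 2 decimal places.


Dilution factor calculation:
Single dilution = V_total / V_sample = 20.4 / 3.14 ≈ 6.496815
Number of dilutions = 1
Total DF = (20.4 / 3.14)^1 (full precision, rounded at the end) = 6.50

6.50


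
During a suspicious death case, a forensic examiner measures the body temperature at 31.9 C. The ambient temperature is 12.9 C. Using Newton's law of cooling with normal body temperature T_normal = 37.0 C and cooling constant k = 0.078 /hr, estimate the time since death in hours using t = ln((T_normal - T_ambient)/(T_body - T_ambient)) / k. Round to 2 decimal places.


Using Newton's law of cooling:
t = ln((T_normal - T_ambient) / (T_body - T_ambient)) / k
T_normal - T_ambient = 24.1
T_body - T_ambient = 19.0
Ratio = 1.268421
ln(ratio) = 0.237773
t = 0.237773 / 0.078 = 3.05 hours

3.05


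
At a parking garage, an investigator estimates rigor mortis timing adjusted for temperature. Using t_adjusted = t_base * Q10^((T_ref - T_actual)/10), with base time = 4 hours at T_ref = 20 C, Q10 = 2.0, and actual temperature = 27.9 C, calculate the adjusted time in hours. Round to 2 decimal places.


Rigor mortis time adjustment:
Exponent = (T_ref - T_actual) / 10 = (20 - 27.9) / 10 = -0.79
Q10 factor = 2.0^-0.79 = 0.57834
t_adjusted = 4 * 0.57834 = 2.31 hours

2.31


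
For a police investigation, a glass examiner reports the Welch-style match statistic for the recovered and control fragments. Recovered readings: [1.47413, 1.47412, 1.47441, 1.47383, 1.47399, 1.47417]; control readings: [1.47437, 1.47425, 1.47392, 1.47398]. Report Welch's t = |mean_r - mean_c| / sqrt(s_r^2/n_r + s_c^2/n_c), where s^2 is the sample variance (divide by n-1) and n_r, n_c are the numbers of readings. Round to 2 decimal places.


Welch's t-criterion for glass RI comparison:
Recovered mean = sum / n_r = 8.84465 / 6 = 1.4741083
Control mean = sum / n_c = 5.89652 / 4 = 1.47413
Recovered sample variance s_r^2 = 3.73767e-08
Control sample variance s_c^2 = 4.62e-08
Welch SE (unpooled) = sqrt(s_r^2/n_r + s_c^2/n_c) = sqrt(6.22944e-09 + 1.155e-08) = sqrt(1.77794e-08) = 0.000133339
|mean_r - mean_c| = 2.16667e-05
t = 2.16667e-05 / 0.000133339 = 0.16

0.16


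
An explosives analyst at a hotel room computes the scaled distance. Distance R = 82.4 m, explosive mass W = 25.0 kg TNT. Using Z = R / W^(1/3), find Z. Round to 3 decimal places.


Scaled distance calculation:
W^(1/3) = 25.0^(1/3) = 2.924018
Z = R / W^(1/3) = 82.4 / 2.924018
Z = 28.180 m/kg^(1/3)

28.180


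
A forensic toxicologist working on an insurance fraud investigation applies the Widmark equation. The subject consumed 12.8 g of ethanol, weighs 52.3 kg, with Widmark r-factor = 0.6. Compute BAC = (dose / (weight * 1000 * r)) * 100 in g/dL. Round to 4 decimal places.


Applying the Widmark formula:
BAC = (dose_g / (body_wt * 1000 * r)) * 100
Denominator = 52.3 * 1000 * 0.6 = 31380
BAC = (12.8 / 31380) * 100
BAC = 0.0408 g/dL

0.0408


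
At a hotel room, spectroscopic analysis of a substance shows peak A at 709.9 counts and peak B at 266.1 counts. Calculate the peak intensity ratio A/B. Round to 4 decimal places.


Spectral peak ratio:
Peak A = 709.9 counts
Peak B = 266.1 counts
Ratio = 709.9 / 266.1 = 2.6678

2.6678


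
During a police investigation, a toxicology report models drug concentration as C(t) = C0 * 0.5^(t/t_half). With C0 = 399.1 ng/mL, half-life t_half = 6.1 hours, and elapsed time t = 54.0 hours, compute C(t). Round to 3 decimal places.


Drug concentration decay:
Number of half-lives = t / t_half = 54.0 / 6.1 = 8.852459
Decay factor = 0.5^8.852459 = 0.00216344
C(t) = 399.1 * 0.00216344 = 0.863 ng/mL

0.863


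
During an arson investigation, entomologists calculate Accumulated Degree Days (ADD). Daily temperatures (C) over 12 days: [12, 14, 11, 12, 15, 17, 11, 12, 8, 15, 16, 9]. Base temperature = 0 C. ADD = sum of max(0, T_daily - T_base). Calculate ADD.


Computing ADD day by day:
Day 1: max(0, 12 - 0) = 12
Day 2: max(0, 14 - 0) = 14
Day 3: max(0, 11 - 0) = 11
Day 4: max(0, 12 - 0) = 12
Day 5: max(0, 15 - 0) = 15
Day 6: max(0, 17 - 0) = 17
Day 7: max(0, 11 - 0) = 11
Day 8: max(0, 12 - 0) = 12
Day 9: max(0, 8 - 0) = 8
Day 10: max(0, 15 - 0) = 15
Day 11: max(0, 16 - 0) = 16
Day 12: max(0, 9 - 0) = 9
Total ADD = 152

152


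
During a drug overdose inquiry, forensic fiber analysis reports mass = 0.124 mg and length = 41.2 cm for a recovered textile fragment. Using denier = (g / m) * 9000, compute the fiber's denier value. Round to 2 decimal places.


Denier calculation:
Mass in grams = 0.124 mg / 1000 = 0.000124 g
Length in meters = 41.2 cm / 100 = 0.412 m
Linear density = mass / length = 0.000124 / 0.412 = 0.00030097 g/m
Denier = (g/m) * 9000 = 0.00030097 * 9000 = 2.71

2.71


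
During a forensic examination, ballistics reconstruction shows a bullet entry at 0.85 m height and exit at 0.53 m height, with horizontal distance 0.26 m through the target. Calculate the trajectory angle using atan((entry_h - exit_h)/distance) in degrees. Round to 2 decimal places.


Bullet trajectory angle:
Height difference = 0.85 - 0.53 = 0.32 m
angle = atan(0.32 / 0.26)
angle = atan(1.230769)
angle = 50.91 degrees

50.91


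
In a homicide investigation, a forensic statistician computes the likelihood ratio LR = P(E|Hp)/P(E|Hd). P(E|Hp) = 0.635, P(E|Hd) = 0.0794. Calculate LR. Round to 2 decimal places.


Likelihood ratio calculation:
LR = P(E|Hp) / P(E|Hd)
LR = 0.635 / 0.0794
LR = 8.00

8.00


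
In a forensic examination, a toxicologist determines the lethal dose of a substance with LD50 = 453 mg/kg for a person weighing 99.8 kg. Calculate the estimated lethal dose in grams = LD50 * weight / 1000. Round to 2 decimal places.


Lethal dose calculation:
Lethal dose = LD50 * body_weight / 1000
= 453 * 99.8 / 1000
= 45209.4 / 1000
= 45.21 g

45.21


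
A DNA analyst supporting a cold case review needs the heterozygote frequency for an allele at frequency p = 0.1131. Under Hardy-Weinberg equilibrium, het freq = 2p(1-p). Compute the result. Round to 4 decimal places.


Hardy-Weinberg heterozygote frequency:
q = 1 - p = 1 - 0.1131 = 0.8869
2pq = 2 * 0.1131 * 0.8869 = 0.2006

0.2006


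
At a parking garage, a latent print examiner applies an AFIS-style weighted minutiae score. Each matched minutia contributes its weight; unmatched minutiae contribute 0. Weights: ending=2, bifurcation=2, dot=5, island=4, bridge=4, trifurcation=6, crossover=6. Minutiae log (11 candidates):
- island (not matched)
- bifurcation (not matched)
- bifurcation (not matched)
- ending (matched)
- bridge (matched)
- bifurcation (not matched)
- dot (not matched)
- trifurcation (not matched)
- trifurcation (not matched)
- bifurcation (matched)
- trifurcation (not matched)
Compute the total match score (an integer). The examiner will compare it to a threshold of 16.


Weighted minutiae match score:
  island: not matched, +0
  bifurcation: not matched, +0
  bifurcation: not matched, +0
  ending: matched, +2 (running total 2)
  bridge: matched, +4 (running total 6)
  bifurcation: not matched, +0
  dot: not matched, +0
  trifurcation: not matched, +0
  trifurcation: not matched, +0
  bifurcation: matched, +2 (running total 8)
  trifurcation: not matched, +0
Total score = 8
Threshold = 16; verdict = inconclusive

8


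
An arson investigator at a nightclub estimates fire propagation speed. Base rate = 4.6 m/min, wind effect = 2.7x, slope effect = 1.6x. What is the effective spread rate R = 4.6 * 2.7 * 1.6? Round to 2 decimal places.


Fire spread rate calculation:
R = R0 * wind_factor * slope_factor
= 4.6 * 2.7 * 1.6
= 12.42 * 1.6
= 19.87 m/min

19.87


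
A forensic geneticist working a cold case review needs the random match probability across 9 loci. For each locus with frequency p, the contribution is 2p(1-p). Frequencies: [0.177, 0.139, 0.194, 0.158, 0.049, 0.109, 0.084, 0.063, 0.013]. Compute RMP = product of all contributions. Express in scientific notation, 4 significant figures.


Computing RMP for 9 loci:
Locus 1: 2 * 0.177 * 0.823 = 0.291342
Locus 2: 2 * 0.139 * 0.861 = 0.239358
Locus 3: 2 * 0.194 * 0.806 = 0.312728
Locus 4: 2 * 0.158 * 0.842 = 0.266072
Locus 5: 2 * 0.049 * 0.951 = 0.093198
Locus 6: 2 * 0.109 * 0.891 = 0.194238
Locus 7: 2 * 0.084 * 0.916 = 0.153888
Locus 8: 2 * 0.063 * 0.937 = 0.118062
Locus 9: 2 * 0.013 * 0.987 = 0.025662
RMP = 4.897e-08

4.897e-08


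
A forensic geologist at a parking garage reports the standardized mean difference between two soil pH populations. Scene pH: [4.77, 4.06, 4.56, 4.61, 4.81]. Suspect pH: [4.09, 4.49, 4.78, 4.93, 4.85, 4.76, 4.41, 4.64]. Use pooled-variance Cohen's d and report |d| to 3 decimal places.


Pooled-variance Cohen's d for soil pH comparison:
Scene mean = 22.81 / 5 = 4.562
Suspect mean = 36.95 / 8 = 4.61875
Scene sample variance s_s^2 = 0.08977
Suspect sample variance s_c^2 = 0.076641
Pooled variance = ((n_s-1)*s_s^2 + (n_c-1)*s_c^2) / (n_s + n_c - 2) = 0.081415
Pooled SD = sqrt(0.081415) = 0.285333
Mean difference = -0.05675
|d| = |-0.05675| / 0.285333 = 0.199

0.199


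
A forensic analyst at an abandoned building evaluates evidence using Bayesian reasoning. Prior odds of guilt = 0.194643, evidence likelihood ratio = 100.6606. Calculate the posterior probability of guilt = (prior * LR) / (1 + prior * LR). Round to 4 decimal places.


Bayesian evidence evaluation:
Posterior odds = prior_odds * LR = 0.194643 * 100.6606 = 19.59288
Posterior probability = posterior_odds / (1 + posterior_odds)
= 19.59288 / (1 + 19.59288)
= 19.59288 / 20.59288
= 0.9514

0.9514


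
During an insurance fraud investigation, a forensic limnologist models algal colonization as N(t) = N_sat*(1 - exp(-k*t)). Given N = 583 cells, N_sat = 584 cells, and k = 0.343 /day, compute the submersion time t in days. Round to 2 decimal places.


PMSI from diatom colonization curve:
N / N_sat = 583 / 584 = 0.998288
1 - N/N_sat = 0.001712
ln(1 - N/N_sat) = -6.370093
t = -ln(1 - N/N_sat) / k = -(-6.370093) / 0.343 = 18.57 days

18.57


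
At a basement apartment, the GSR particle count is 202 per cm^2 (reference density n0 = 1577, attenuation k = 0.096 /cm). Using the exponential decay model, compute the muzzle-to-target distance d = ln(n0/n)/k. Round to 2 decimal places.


GSR distance calculation:
n0/n = 1577 / 202 = 7.806931
ln(n0/n) = 2.055012
d = 2.055012 / 0.096 = 21.41 cm

21.41


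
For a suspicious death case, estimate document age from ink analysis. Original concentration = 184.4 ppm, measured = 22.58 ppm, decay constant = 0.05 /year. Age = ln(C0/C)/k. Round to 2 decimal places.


Document age estimation:
C0/C = 184.4 / 22.58 = 8.166519
ln(C0/C) = 2.100043
t = 2.100043 / 0.05 = 42.00 years

42.00


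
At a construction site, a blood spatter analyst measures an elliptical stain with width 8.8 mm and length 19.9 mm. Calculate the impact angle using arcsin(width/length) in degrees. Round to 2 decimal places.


Blood spatter impact angle calculation:
width / length = 8.8 / 19.9 = 0.442211
angle = arcsin(0.442211)
angle = 26.25 degrees

26.25


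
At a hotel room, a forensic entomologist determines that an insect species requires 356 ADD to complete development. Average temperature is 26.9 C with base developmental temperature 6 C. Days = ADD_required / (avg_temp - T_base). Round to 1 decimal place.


Insect development time:
Effective temperature = avg_temp - T_base = 26.9 - 6 = 20.9 C
Days = ADD / effective_temp = 356 / 20.9 = 17.0 days

17.0


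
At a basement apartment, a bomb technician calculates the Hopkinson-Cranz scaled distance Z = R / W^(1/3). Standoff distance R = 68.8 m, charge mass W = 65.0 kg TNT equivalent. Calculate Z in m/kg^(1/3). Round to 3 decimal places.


Scaled distance calculation:
W^(1/3) = 65.0^(1/3) = 4.020726
Z = R / W^(1/3) = 68.8 / 4.020726
Z = 17.111 m/kg^(1/3)

17.111


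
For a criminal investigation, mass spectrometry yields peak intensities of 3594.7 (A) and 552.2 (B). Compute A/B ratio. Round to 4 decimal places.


Spectral peak ratio:
Peak A = 3594.7 counts
Peak B = 552.2 counts
Ratio = 3594.7 / 552.2 = 6.5098

6.5098


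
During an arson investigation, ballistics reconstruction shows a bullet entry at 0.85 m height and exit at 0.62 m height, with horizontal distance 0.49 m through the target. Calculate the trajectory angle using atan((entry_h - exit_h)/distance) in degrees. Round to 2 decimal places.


Bullet trajectory angle:
Height difference = 0.85 - 0.62 = 0.23 m
angle = atan(0.23 / 0.49)
angle = atan(0.469388)
angle = 25.14 degrees

25.14


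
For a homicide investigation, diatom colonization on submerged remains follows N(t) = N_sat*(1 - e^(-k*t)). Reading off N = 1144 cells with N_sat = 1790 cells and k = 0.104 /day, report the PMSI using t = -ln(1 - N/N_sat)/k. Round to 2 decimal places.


PMSI from diatom colonization curve:
N / N_sat = 1144 / 1790 = 0.639106
1 - N/N_sat = 0.360894
ln(1 - N/N_sat) = -1.019171
t = -ln(1 - N/N_sat) / k = -(-1.019171) / 0.104 = 9.80 days

9.80


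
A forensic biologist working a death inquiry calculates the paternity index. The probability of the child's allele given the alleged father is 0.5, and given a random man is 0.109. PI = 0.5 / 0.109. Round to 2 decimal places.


Paternity Index calculation:
PI = P(allele|father) / P(allele|random)
PI = 0.5 / 0.109
PI = 4.59

4.59


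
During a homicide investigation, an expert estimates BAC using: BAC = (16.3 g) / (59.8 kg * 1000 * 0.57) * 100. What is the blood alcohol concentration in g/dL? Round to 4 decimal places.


Applying the Widmark formula:
BAC = (dose_g / (body_wt * 1000 * r)) * 100
Denominator = 59.8 * 1000 * 0.57 = 34086
BAC = (16.3 / 34086) * 100
BAC = 0.0478 g/dL

0.0478


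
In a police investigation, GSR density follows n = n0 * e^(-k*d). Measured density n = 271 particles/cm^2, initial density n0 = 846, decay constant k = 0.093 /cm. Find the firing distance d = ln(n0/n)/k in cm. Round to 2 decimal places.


GSR distance calculation:
n0/n = 846 / 271 = 3.121771
ln(n0/n) = 1.1384
d = 1.1384 / 0.093 = 12.24 cm

12.24


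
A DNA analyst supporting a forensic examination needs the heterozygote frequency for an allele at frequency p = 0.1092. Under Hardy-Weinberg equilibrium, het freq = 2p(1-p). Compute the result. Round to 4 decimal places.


Hardy-Weinberg heterozygote frequency:
q = 1 - p = 1 - 0.1092 = 0.8908
2pq = 2 * 0.1092 * 0.8908 = 0.1946

0.1946


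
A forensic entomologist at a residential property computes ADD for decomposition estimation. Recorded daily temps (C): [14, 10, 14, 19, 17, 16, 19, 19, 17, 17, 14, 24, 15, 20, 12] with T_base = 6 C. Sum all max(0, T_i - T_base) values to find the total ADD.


Computing ADD day by day:
Day 1: max(0, 14 - 6) = 8
Day 2: max(0, 10 - 6) = 4
Day 3: max(0, 14 - 6) = 8
Day 4: max(0, 19 - 6) = 13
Day 5: max(0, 17 - 6) = 11
Day 6: max(0, 16 - 6) = 10
Day 7: max(0, 19 - 6) = 13
Day 8: max(0, 19 - 6) = 13
Day 9: max(0, 17 - 6) = 11
Day 10: max(0, 17 - 6) = 11
Day 11: max(0, 14 - 6) = 8
Day 12: max(0, 24 - 6) = 18
Day 13: max(0, 15 - 6) = 9
Day 14: max(0, 20 - 6) = 14
Day 15: max(0, 12 - 6) = 6
Total ADD = 157

157


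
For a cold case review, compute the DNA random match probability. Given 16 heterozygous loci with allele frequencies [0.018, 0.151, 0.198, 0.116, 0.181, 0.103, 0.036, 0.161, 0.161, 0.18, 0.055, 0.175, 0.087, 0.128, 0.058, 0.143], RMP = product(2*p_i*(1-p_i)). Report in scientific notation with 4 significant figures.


Computing RMP for 16 loci:
Locus 1: 2 * 0.018 * 0.982 = 0.035352
Locus 2: 2 * 0.151 * 0.849 = 0.256398
Locus 3: 2 * 0.198 * 0.802 = 0.317592
Locus 4: 2 * 0.116 * 0.884 = 0.205088
Locus 5: 2 * 0.181 * 0.819 = 0.296478
Locus 6: 2 * 0.103 * 0.897 = 0.184782
Locus 7: 2 * 0.036 * 0.964 = 0.069408
Locus 8: 2 * 0.161 * 0.839 = 0.270158
Locus 9: 2 * 0.161 * 0.839 = 0.270158
Locus 10: 2 * 0.18 * 0.82 = 0.2952
Locus 11: 2 * 0.055 * 0.945 = 0.10395
Locus 12: 2 * 0.175 * 0.825 = 0.28875
Locus 13: 2 * 0.087 * 0.913 = 0.158862
Locus 14: 2 * 0.128 * 0.872 = 0.223232
Locus 15: 2 * 0.058 * 0.942 = 0.109272
Locus 16: 2 * 0.143 * 0.857 = 0.245102
RMP = 1.379e-12

1.379e-12


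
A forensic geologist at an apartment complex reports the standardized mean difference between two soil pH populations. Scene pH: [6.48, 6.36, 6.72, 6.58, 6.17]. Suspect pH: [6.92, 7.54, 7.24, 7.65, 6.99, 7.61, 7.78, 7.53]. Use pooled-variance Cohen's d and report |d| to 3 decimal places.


Pooled-variance Cohen's d for soil pH comparison:
Scene mean = 32.31 / 5 = 6.462
Suspect mean = 59.26 / 8 = 7.4075
Scene sample variance s_s^2 = 0.04412
Suspect sample variance s_c^2 = 0.101593
Pooled variance = ((n_s-1)*s_s^2 + (n_c-1)*s_c^2) / (n_s + n_c - 2) = 0.080694
Pooled SD = sqrt(0.080694) = 0.284067
Mean difference = -0.9455
|d| = |-0.9455| / 0.284067 = 3.328

3.328


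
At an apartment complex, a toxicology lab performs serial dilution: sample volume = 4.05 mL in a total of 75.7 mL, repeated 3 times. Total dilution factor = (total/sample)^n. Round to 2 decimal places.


Dilution factor calculation:
Single dilution = V_total / V_sample = 75.7 / 4.05 ≈ 18.691358
Number of dilutions = 3
Total DF = (75.7 / 4.05)^3 (full precision, rounded at the end) = 6530.14

6530.14


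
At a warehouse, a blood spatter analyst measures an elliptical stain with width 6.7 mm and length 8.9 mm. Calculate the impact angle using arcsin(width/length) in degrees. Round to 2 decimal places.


Blood spatter impact angle calculation:
width / length = 6.7 / 8.9 = 0.752809
angle = arcsin(0.752809)
angle = 48.83 degrees

48.83


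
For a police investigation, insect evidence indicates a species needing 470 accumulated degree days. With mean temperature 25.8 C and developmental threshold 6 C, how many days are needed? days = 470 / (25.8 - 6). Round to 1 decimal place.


Insect development time:
Effective temperature = avg_temp - T_base = 25.8 - 6 = 19.8 C
Days = ADD / effective_temp = 470 / 19.8 = 23.7 days

23.7


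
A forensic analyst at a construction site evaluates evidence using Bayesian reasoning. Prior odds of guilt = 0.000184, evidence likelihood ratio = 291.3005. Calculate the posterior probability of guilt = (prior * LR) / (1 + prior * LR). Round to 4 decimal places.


Bayesian evidence evaluation:
Posterior odds = prior_odds * LR = 0.000184 * 291.3005 = 0.05359929
Posterior probability = posterior_odds / (1 + posterior_odds)
= 0.05359929 / (1 + 0.05359929)
= 0.05359929 / 1.05359929
= 0.0509

0.0509


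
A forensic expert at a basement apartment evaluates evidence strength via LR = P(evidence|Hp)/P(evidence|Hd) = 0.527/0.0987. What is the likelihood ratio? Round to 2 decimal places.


Likelihood ratio calculation:
LR = P(E|Hp) / P(E|Hd)
LR = 0.527 / 0.0987
LR = 5.34

5.34


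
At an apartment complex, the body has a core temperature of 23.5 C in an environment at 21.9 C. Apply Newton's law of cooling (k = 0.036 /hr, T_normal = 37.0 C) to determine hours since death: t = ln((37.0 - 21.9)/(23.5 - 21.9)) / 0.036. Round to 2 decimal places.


Using Newton's law of cooling:
t = ln((T_normal - T_ambient) / (T_body - T_ambient)) / k
T_normal - T_ambient = 15.1
T_body - T_ambient = 1.6
Ratio = 9.4375
ln(ratio) = 2.244691
t = 2.244691 / 0.036 = 62.35 hours

62.35


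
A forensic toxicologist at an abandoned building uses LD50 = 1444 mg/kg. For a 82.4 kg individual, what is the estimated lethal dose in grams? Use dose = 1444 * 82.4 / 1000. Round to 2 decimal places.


Lethal dose calculation:
Lethal dose = LD50 * body_weight / 1000
= 1444 * 82.4 / 1000
= 118985.6 / 1000
= 118.99 g

118.99


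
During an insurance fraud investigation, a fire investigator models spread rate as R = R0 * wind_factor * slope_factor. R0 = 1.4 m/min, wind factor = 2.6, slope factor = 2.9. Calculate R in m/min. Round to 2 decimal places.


Fire spread rate calculation:
R = R0 * wind_factor * slope_factor
= 1.4 * 2.6 * 2.9
= 3.64 * 2.9
= 10.56 m/min

10.56


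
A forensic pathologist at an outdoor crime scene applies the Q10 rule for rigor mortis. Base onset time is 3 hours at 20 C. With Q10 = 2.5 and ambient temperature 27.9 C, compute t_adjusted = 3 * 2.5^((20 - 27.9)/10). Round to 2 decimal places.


Rigor mortis time adjustment:
Exponent = (T_ref - T_actual) / 10 = (20 - 27.9) / 10 = -0.79
Q10 factor = 2.5^-0.79 = 0.48487
t_adjusted = 3 * 0.48487 = 1.45 hours

1.45


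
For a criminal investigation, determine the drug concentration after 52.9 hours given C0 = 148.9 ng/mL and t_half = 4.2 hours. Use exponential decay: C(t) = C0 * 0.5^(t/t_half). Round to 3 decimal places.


Drug concentration decay:
Number of half-lives = t / t_half = 52.9 / 4.2 = 12.595238
Decay factor = 0.5^12.595238 = 0.00016161
C(t) = 148.9 * 0.00016161 = 0.024 ng/mL

0.024


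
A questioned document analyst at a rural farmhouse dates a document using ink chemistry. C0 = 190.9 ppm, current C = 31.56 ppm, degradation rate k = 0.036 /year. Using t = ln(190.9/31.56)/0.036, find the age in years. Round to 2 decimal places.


Document age estimation:
C0/C = 190.9 / 31.56 = 6.048796
ln(C0/C) = 1.799859
t = 1.799859 / 0.036 = 50.00 years

50.00


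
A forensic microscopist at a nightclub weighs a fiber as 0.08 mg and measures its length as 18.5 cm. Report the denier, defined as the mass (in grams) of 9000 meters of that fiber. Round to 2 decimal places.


Denier calculation:
Mass in grams = 0.08 mg / 1000 = 0.00008 g
Length in meters = 18.5 cm / 100 = 0.185 m
Linear density = mass / length = 0.00008 / 0.185 = 0.00043243 g/m
Denier = (g/m) * 9000 = 0.00043243 * 9000 = 3.89

3.89


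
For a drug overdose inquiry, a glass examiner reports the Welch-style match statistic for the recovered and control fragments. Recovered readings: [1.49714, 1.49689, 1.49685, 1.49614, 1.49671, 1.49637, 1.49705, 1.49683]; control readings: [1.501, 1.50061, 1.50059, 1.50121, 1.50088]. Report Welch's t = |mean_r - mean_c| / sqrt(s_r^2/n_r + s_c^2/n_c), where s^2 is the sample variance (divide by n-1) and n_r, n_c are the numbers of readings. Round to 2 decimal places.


Welch's t-criterion for glass RI comparison:
Recovered mean = sum / n_r = 11.97398 / 8 = 1.4967475
Control mean = sum / n_c = 7.50429 / 5 = 1.500858
Recovered sample variance s_r^2 = 1.13736e-07
Control sample variance s_c^2 = 6.947e-08
Welch SE (unpooled) = sqrt(s_r^2/n_r + s_c^2/n_c) = sqrt(1.4217e-08 + 1.3894e-08) = sqrt(2.8111e-08) = 0.000167663
|mean_r - mean_c| = 0.0041105
t = 0.0041105 / 0.000167663 = 24.52

24.52


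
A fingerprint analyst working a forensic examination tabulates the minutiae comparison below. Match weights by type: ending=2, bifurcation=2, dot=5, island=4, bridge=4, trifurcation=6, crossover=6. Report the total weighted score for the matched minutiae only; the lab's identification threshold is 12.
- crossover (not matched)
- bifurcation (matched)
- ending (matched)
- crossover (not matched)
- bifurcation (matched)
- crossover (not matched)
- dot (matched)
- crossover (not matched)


Weighted minutiae match score:
  crossover: not matched, +0
  bifurcation: matched, +2 (running total 2)
  ending: matched, +2 (running total 4)
  crossover: not matched, +0
  bifurcation: matched, +2 (running total 6)
  crossover: not matched, +0
  dot: matched, +5 (running total 11)
  crossover: not matched, +0
Total score = 11
Threshold = 12; verdict = inconclusive

11


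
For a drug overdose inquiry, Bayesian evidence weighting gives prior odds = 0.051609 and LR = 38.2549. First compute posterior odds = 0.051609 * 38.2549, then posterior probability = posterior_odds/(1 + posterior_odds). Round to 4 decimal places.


Bayesian evidence evaluation:
Posterior odds = prior_odds * LR = 0.051609 * 38.2549 = 1.974297
Posterior probability = posterior_odds / (1 + posterior_odds)
= 1.974297 / (1 + 1.974297)
= 1.974297 / 2.974297
= 0.6638

0.6638


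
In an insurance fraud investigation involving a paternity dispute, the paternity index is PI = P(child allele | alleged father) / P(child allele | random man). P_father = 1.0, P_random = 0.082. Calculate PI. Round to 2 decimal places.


Paternity Index calculation:
PI = P(allele|father) / P(allele|random)
PI = 1.0 / 0.082
PI = 12.20

12.20


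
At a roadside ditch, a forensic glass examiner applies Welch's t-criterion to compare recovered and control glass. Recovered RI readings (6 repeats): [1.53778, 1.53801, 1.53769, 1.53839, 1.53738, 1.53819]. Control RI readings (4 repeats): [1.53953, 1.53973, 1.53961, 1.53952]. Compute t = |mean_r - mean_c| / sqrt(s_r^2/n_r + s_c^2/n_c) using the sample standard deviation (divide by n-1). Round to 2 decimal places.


Welch's t-criterion for glass RI comparison:
Recovered mean = sum / n_r = 9.22744 / 6 = 1.5379067
Control mean = sum / n_c = 6.15839 / 4 = 1.5395975
Recovered sample variance s_r^2 = 1.32987e-07
Control sample variance s_c^2 = 9.425e-09
Welch SE (unpooled) = sqrt(s_r^2/n_r + s_c^2/n_c) = sqrt(2.21644e-08 + 2.35625e-09) = sqrt(2.45206e-08) = 0.000156591
|mean_r - mean_c| = 0.00169083
t = 0.00169083 / 0.000156591 = 10.80

10.80


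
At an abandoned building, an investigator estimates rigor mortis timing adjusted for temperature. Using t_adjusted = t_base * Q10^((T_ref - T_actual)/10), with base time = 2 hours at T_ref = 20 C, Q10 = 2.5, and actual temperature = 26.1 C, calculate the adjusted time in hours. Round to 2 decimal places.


Rigor mortis time adjustment:
Exponent = (T_ref - T_actual) / 10 = (20 - 26.1) / 10 = -0.61
Q10 factor = 2.5^-0.61 = 0.57182
t_adjusted = 2 * 0.57182 = 1.14 hours

1.14


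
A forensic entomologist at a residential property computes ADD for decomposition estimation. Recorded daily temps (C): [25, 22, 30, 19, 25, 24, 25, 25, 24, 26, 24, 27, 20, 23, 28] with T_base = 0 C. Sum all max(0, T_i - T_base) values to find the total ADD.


Computing ADD day by day:
Day 1: max(0, 25 - 0) = 25
Day 2: max(0, 22 - 0) = 22
Day 3: max(0, 30 - 0) = 30
Day 4: max(0, 19 - 0) = 19
Day 5: max(0, 25 - 0) = 25
Day 6: max(0, 24 - 0) = 24
Day 7: max(0, 25 - 0) = 25
Day 8: max(0, 25 - 0) = 25
Day 9: max(0, 24 - 0) = 24
Day 10: max(0, 26 - 0) = 26
Day 11: max(0, 24 - 0) = 24
Day 12: max(0, 27 - 0) = 27
Day 13: max(0, 20 - 0) = 20
Day 14: max(0, 23 - 0) = 23
Day 15: max(0, 28 - 0) = 28
Total ADD = 367

367


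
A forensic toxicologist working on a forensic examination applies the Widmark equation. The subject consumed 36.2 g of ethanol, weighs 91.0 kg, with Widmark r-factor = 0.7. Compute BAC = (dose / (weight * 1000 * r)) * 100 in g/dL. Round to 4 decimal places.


Applying the Widmark formula:
BAC = (dose_g / (body_wt * 1000 * r)) * 100
Denominator = 91.0 * 1000 * 0.7 = 63700
BAC = (36.2 / 63700) * 100
BAC = 0.0568 g/dL

0.0568


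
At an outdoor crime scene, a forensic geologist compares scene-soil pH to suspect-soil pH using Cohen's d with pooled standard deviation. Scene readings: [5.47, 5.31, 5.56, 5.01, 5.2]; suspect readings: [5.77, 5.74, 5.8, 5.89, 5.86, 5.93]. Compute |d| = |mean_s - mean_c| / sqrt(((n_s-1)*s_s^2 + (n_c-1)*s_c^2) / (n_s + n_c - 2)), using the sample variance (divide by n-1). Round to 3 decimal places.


Pooled-variance Cohen's d for soil pH comparison:
Scene mean = 26.55 / 5 = 5.31
Suspect mean = 34.99 / 6 = 5.831667
Scene sample variance s_s^2 = 0.04755
Suspect sample variance s_c^2 = 0.005417
Pooled variance = ((n_s-1)*s_s^2 + (n_c-1)*s_c^2) / (n_s + n_c - 2) = 0.024143
Pooled SD = sqrt(0.024143) = 0.15538
Mean difference = -0.521667
|d| = |-0.521667| / 0.15538 = 3.357

3.357


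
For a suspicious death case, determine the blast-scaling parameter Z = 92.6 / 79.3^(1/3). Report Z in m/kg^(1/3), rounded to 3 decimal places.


Scaled distance calculation:
W^(1/3) = 79.3^(1/3) = 4.296265
Z = R / W^(1/3) = 92.6 / 4.296265
Z = 21.554 m/kg^(1/3)

21.554


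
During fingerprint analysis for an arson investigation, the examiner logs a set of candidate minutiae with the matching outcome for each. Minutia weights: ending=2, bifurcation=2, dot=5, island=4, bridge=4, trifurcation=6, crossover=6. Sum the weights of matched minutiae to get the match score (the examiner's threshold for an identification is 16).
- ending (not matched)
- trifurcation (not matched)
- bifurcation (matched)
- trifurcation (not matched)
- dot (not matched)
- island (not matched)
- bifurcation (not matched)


Weighted minutiae match score:
  ending: not matched, +0
  trifurcation: not matched, +0
  bifurcation: matched, +2 (running total 2)
  trifurcation: not matched, +0
  dot: not matched, +0
  island: not matched, +0
  bifurcation: not matched, +0
Total score = 2
Threshold = 16; verdict = inconclusive

2


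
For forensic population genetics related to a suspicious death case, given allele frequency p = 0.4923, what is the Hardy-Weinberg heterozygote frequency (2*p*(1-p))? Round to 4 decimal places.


Hardy-Weinberg heterozygote frequency:
q = 1 - p = 1 - 0.4923 = 0.5077
2pq = 2 * 0.4923 * 0.5077 = 0.4999

0.4999


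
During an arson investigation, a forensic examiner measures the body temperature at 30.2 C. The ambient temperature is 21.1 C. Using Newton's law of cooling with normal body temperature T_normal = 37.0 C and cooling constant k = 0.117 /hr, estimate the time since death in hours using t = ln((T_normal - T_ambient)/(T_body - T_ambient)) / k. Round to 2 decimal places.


Using Newton's law of cooling:
t = ln((T_normal - T_ambient) / (T_body - T_ambient)) / k
T_normal - T_ambient = 15.9
T_body - T_ambient = 9.1
Ratio = 1.747253
ln(ratio) = 0.558045
t = 0.558045 / 0.117 = 4.77 hours

4.77


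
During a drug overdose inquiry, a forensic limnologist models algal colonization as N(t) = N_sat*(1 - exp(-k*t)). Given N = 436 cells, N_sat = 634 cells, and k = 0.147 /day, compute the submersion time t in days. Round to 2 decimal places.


PMSI from diatom colonization curve:
N / N_sat = 436 / 634 = 0.687697
1 - N/N_sat = 0.312303
ln(1 - N/N_sat) = -1.163781
t = -ln(1 - N/N_sat) / k = -(-1.163781) / 0.147 = 7.92 days

7.92


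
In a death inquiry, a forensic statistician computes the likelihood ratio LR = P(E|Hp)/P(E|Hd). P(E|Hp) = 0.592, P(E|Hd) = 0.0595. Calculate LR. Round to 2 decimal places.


Likelihood ratio calculation:
LR = P(E|Hp) / P(E|Hd)
LR = 0.592 / 0.0595
LR = 9.95

9.95


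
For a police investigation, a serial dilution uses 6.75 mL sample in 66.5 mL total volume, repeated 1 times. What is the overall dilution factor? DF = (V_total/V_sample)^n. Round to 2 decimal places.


Dilution factor calculation:
Single dilution = V_total / V_sample = 66.5 / 6.75 ≈ 9.851852
Number of dilutions = 1
Total DF = (66.5 / 6.75)^1 (full precision, rounded at the end) = 9.85

9.85


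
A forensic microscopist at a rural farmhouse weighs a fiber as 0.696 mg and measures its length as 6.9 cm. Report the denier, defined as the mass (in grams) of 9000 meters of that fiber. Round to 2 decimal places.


Denier calculation:
Mass in grams = 0.696 mg / 1000 = 0.000696 g
Length in meters = 6.9 cm / 100 = 0.069 m
Linear density = mass / length = 0.000696 / 0.069 = 0.01008696 g/m
Denier = (g/m) * 9000 = 0.01008696 * 9000 = 90.78

90.78


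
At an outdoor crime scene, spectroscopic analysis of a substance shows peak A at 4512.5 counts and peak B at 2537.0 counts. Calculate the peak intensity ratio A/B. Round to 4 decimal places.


Spectral peak ratio:
Peak A = 4512.5 counts
Peak B = 2537.0 counts
Ratio = 4512.5 / 2537.0 = 1.7787

1.7787


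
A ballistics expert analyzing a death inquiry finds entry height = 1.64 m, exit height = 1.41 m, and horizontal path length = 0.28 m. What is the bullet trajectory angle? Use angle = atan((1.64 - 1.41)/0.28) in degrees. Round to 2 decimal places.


Bullet trajectory angle:
Height difference = 1.64 - 1.41 = 0.23 m
angle = atan(0.23 / 0.28)
angle = atan(0.821429)
angle = 39.40 degrees

39.40


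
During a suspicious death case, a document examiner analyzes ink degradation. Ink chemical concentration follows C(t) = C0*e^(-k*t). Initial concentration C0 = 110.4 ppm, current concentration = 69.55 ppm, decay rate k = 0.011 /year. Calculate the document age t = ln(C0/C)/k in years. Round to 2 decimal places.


Document age estimation:
C0/C = 110.4 / 69.55 = 1.587347
ln(C0/C) = 0.462064
t = 0.462064 / 0.011 = 42.01 years

42.01


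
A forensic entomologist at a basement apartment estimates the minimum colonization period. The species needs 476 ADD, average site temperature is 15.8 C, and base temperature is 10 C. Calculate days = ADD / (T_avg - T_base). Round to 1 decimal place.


Insect development time:
Effective temperature = avg_temp - T_base = 15.8 - 10 = 5.8 C
Days = ADD / effective_temp = 476 / 5.8 = 82.1 days

82.1


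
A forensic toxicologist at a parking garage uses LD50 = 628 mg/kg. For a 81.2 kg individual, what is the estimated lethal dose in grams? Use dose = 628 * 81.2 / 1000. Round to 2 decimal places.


Lethal dose calculation:
Lethal dose = LD50 * body_weight / 1000
= 628 * 81.2 / 1000
= 50993.6 / 1000
= 50.99 g

50.99


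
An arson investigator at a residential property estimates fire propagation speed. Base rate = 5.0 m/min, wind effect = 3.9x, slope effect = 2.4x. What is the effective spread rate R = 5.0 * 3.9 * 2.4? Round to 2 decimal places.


Fire spread rate calculation:
R = R0 * wind_factor * slope_factor
= 5.0 * 3.9 * 2.4
= 19.5 * 2.4
= 46.80 m/min

46.80


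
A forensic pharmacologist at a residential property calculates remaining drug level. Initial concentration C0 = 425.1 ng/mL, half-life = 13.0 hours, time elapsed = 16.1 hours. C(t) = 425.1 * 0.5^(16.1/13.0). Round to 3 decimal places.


Drug concentration decay:
Number of half-lives = t / t_half = 16.1 / 13.0 = 1.238462
Decay factor = 0.5^1.238462 = 0.42382424
C(t) = 425.1 * 0.42382424 = 180.168 ng/mL

180.168


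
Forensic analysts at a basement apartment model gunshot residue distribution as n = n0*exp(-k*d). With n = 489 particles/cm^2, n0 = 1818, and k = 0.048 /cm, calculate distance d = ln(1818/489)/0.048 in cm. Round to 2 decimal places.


GSR distance calculation:
n0/n = 1818 / 489 = 3.717791
ln(n0/n) = 1.31313
d = 1.31313 / 0.048 = 27.36 cm

27.36


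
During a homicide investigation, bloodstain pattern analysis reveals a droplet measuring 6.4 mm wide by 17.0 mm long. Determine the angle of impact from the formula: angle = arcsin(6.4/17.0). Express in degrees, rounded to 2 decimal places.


Blood spatter impact angle calculation:
width / length = 6.4 / 17.0 = 0.376471
angle = arcsin(0.376471)
angle = 22.12 degrees

22.12


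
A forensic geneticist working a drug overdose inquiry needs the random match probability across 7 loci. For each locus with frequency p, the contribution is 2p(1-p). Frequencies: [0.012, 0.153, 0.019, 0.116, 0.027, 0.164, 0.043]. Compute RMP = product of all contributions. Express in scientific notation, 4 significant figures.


Computing RMP for 7 loci:
Locus 1: 2 * 0.012 * 0.988 = 0.023712
Locus 2: 2 * 0.153 * 0.847 = 0.259182
Locus 3: 2 * 0.019 * 0.981 = 0.037278
Locus 4: 2 * 0.116 * 0.884 = 0.205088
Locus 5: 2 * 0.027 * 0.973 = 0.052542
Locus 6: 2 * 0.164 * 0.836 = 0.274208
Locus 7: 2 * 0.043 * 0.957 = 0.082302
RMP = 5.571e-08

5.571e-08


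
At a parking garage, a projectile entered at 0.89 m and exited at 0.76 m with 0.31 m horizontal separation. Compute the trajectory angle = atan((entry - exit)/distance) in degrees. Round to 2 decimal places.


Bullet trajectory angle:
Height difference = 0.89 - 0.76 = 0.13 m
angle = atan(0.13 / 0.31)
angle = atan(0.419355)
angle = 22.75 degrees

22.75


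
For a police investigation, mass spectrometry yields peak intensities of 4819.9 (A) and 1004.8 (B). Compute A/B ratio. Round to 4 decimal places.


Spectral peak ratio:
Peak A = 4819.9 counts
Peak B = 1004.8 counts
Ratio = 4819.9 / 1004.8 = 4.7969

4.7969


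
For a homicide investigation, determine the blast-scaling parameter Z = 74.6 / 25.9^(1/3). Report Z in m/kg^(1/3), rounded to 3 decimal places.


Scaled distance calculation:
W^(1/3) = 25.9^(1/3) = 2.958693
Z = R / W^(1/3) = 74.6 / 2.958693
Z = 25.214 m/kg^(1/3)

25.214


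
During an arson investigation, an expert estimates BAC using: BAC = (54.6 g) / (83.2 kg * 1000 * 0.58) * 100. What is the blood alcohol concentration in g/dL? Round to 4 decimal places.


Applying the Widmark formula:
BAC = (dose_g / (body_wt * 1000 * r)) * 100
Denominator = 83.2 * 1000 * 0.58 = 48256
BAC = (54.6 / 48256) * 100
BAC = 0.1131 g/dL

0.1131


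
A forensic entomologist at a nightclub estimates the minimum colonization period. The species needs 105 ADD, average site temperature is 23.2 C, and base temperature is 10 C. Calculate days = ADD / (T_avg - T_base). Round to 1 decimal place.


Insect development time:
Effective temperature = avg_temp - T_base = 23.2 - 10 = 13.2 C
Days = ADD / effective_temp = 105 / 13.2 = 8.0 days

8.0


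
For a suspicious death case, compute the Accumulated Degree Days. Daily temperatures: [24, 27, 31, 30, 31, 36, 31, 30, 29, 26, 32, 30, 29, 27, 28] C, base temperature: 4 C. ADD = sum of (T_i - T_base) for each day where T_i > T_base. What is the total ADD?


Computing ADD day by day:
Day 1: max(0, 24 - 4) = 20
Day 2: max(0, 27 - 4) = 23
Day 3: max(0, 31 - 4) = 27
Day 4: max(0, 30 - 4) = 26
Day 5: max(0, 31 - 4) = 27
Day 6: max(0, 36 - 4) = 32
Day 7: max(0, 31 - 4) = 27
Day 8: max(0, 30 - 4) = 26
Day 9: max(0, 29 - 4) = 25
Day 10: max(0, 26 - 4) = 22
Day 11: max(0, 32 - 4) = 28
Day 12: max(0, 30 - 4) = 26
Day 13: max(0, 29 - 4) = 25
Day 14: max(0, 27 - 4) = 23
Day 15: max(0, 28 - 4) = 24
Total ADD = 381

381
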